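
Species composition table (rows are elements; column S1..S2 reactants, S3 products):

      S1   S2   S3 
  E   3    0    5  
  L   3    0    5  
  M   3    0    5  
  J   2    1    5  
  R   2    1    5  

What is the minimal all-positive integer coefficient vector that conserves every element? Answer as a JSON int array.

Coefficients: [5, 5, 3]

E: 5·3+5·0 = 15 | 3·5 = 15
L: 5·3+5·0 = 15 | 3·5 = 15
M: 5·3+5·0 = 15 | 3·5 = 15
J: 5·2+5·1 = 15 | 3·5 = 15
R: 5·2+5·1 = 15 | 3·5 = 15
gcd(5,5,3) = 1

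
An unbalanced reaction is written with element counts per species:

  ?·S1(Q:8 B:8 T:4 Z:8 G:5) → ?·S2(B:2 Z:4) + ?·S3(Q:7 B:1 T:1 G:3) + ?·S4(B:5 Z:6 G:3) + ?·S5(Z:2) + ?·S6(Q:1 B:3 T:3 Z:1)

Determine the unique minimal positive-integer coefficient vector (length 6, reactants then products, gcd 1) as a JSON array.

Coefficients: [6, 2, 6, 4, 5, 6]

Q: 6·8 = 48 | 2·0+6·7+4·0+5·0+6·1 = 48
B: 6·8 = 48 | 2·2+6·1+4·5+5·0+6·3 = 48
T: 6·4 = 24 | 2·0+6·1+4·0+5·0+6·3 = 24
Z: 6·8 = 48 | 2·4+6·0+4·6+5·2+6·1 = 48
G: 6·5 = 30 | 2·0+6·3+4·3+5·0+6·0 = 30
gcd(6,2,6,4,5,6) = 1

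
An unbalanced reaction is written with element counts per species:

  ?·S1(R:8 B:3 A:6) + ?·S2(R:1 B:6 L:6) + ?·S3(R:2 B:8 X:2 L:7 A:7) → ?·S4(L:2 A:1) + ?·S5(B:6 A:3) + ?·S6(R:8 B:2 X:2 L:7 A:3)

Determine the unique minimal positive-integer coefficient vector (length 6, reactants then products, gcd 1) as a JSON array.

R: 2·8+2·1+3·2 = 24 | 6·0+6·0+3·8 = 24
B: 2·3+2·6+3·8 = 42 | 6·0+6·6+3·2 = 42
X: 2·0+2·0+3·2 = 6 | 6·0+6·0+3·2 = 6
L: 2·0+2·6+3·7 = 33 | 6·2+6·0+3·7 = 33
A: 2·6+2·0+3·7 = 33 | 6·1+6·3+3·3 = 33
gcd(2,2,3,6,6,3) = 1

Coefficients: [2, 2, 3, 6, 6, 3]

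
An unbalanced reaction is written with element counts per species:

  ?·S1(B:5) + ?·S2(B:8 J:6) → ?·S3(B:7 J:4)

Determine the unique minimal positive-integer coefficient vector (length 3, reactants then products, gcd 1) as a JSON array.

B: 1·5+2·8 = 21 | 3·7 = 21
J: 1·0+2·6 = 12 | 3·4 = 12
gcd(1,2,3) = 1

Coefficients: [1, 2, 3]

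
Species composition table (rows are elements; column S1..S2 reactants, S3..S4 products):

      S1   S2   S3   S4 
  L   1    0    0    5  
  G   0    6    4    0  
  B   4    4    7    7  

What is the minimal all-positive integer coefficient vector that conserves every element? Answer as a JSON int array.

Coefficients: [5, 2, 3, 1]

L: 5·1+2·0 = 5 | 3·0+1·5 = 5
G: 5·0+2·6 = 12 | 3·4+1·0 = 12
B: 5·4+2·4 = 28 | 3·7+1·7 = 28
gcd(5,2,3,1) = 1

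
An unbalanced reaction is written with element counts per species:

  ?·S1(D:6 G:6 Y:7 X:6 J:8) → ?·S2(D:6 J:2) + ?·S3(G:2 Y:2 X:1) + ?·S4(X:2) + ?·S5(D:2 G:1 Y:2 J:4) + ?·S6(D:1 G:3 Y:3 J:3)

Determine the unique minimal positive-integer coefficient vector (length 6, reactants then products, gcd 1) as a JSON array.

D: 2·6 = 12 | 1·6+2·0+5·0+2·2+2·1 = 12
G: 2·6 = 12 | 1·0+2·2+5·0+2·1+2·3 = 12
Y: 2·7 = 14 | 1·0+2·2+5·0+2·2+2·3 = 14
X: 2·6 = 12 | 1·0+2·1+5·2+2·0+2·0 = 12
J: 2·8 = 16 | 1·2+2·0+5·0+2·4+2·3 = 16
gcd(2,1,2,5,2,2) = 1

Coefficients: [2, 1, 2, 5, 2, 2]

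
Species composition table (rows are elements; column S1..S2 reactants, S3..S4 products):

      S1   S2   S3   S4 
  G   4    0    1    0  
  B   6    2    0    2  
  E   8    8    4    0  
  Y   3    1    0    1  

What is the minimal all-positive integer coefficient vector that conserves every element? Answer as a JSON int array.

G: 1·4+1·0 = 4 | 4·1+4·0 = 4
B: 1·6+1·2 = 8 | 4·0+4·2 = 8
E: 1·8+1·8 = 16 | 4·4+4·0 = 16
Y: 1·3+1·1 = 4 | 4·0+4·1 = 4
gcd(1,1,4,4) = 1

Coefficients: [1, 1, 4, 4]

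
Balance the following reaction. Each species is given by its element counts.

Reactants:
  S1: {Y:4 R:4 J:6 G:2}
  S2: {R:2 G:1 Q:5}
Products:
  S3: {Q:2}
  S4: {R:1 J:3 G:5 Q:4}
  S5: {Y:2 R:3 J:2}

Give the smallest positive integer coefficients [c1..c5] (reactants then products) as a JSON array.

Coefficients: [3, 4, 6, 2, 6]

Y: 3·4+4·0 = 12 | 6·0+2·0+6·2 = 12
R: 3·4+4·2 = 20 | 6·0+2·1+6·3 = 20
J: 3·6+4·0 = 18 | 6·0+2·3+6·2 = 18
G: 3·2+4·1 = 10 | 6·0+2·5+6·0 = 10
Q: 3·0+4·5 = 20 | 6·2+2·4+6·0 = 20
gcd(3,4,6,2,6) = 1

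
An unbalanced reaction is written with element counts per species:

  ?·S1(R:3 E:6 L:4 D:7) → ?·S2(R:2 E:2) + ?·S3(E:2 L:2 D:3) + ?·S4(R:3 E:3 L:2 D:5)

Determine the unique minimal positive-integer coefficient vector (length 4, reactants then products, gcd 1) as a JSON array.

R: 4·3 = 12 | 3·2+6·0+2·3 = 12
E: 4·6 = 24 | 3·2+6·2+2·3 = 24
L: 4·4 = 16 | 3·0+6·2+2·2 = 16
D: 4·7 = 28 | 3·0+6·3+2·5 = 28
gcd(4,3,6,2) = 1

Coefficients: [4, 3, 6, 2]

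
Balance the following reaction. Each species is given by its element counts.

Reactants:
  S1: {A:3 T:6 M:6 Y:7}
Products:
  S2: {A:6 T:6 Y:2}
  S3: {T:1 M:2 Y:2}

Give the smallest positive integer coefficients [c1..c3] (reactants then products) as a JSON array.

A: 2·3 = 6 | 1·6+6·0 = 6
T: 2·6 = 12 | 1·6+6·1 = 12
M: 2·6 = 12 | 1·0+6·2 = 12
Y: 2·7 = 14 | 1·2+6·2 = 14
gcd(2,1,6) = 1

Coefficients: [2, 1, 6]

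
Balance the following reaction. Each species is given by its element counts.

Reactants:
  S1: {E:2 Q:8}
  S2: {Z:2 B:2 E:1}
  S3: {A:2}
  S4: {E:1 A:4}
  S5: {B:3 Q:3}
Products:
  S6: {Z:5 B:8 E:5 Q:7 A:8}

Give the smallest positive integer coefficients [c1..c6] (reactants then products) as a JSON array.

Z: 1·0+5·2+2·0+3·0+2·0 = 10 | 2·5 = 10
B: 1·0+5·2+2·0+3·0+2·3 = 16 | 2·8 = 16
E: 1·2+5·1+2·0+3·1+2·0 = 10 | 2·5 = 10
Q: 1·8+5·0+2·0+3·0+2·3 = 14 | 2·7 = 14
A: 1·0+5·0+2·2+3·4+2·0 = 16 | 2·8 = 16
gcd(1,5,2,3,2,2) = 1

Coefficients: [1, 5, 2, 3, 2, 2]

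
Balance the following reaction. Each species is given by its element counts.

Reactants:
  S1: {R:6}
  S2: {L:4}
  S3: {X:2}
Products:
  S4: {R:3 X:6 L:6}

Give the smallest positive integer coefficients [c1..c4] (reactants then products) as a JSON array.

R: 1·6+3·0+6·0 = 6 | 2·3 = 6
X: 1·0+3·0+6·2 = 12 | 2·6 = 12
L: 1·0+3·4+6·0 = 12 | 2·6 = 12
gcd(1,3,6,2) = 1

Coefficients: [1, 3, 6, 2]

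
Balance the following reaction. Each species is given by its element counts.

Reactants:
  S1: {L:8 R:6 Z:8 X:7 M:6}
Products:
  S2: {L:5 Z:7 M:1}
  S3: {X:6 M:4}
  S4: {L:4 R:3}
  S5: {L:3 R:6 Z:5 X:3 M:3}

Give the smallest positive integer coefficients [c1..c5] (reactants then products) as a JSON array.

Coefficients: [6, 4, 5, 4, 4]

L: 6·8 = 48 | 4·5+5·0+4·4+4·3 = 48
R: 6·6 = 36 | 4·0+5·0+4·3+4·6 = 36
Z: 6·8 = 48 | 4·7+5·0+4·0+4·5 = 48
X: 6·7 = 42 | 4·0+5·6+4·0+4·3 = 42
M: 6·6 = 36 | 4·1+5·4+4·0+4·3 = 36
gcd(6,4,5,4,4) = 1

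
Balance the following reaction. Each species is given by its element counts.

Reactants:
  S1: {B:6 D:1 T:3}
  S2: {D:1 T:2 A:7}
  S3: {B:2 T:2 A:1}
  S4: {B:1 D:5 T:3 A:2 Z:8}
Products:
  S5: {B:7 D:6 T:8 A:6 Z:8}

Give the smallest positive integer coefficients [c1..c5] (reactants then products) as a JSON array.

Coefficients: [3, 2, 6, 5, 5]

B: 3·6+2·0+6·2+5·1 = 35 | 5·7 = 35
D: 3·1+2·1+6·0+5·5 = 30 | 5·6 = 30
T: 3·3+2·2+6·2+5·3 = 40 | 5·8 = 40
A: 3·0+2·7+6·1+5·2 = 30 | 5·6 = 30
Z: 3·0+2·0+6·0+5·8 = 40 | 5·8 = 40
gcd(3,2,6,5,5) = 1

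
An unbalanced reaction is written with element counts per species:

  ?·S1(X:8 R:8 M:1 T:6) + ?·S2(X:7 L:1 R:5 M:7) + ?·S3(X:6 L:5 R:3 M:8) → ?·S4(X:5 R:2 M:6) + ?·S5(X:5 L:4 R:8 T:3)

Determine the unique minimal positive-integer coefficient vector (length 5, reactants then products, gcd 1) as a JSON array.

Coefficients: [1, 3, 1, 5, 2]

X: 1·8+3·7+1·6 = 35 | 5·5+2·5 = 35
L: 1·0+3·1+1·5 = 8 | 5·0+2·4 = 8
R: 1·8+3·5+1·3 = 26 | 5·2+2·8 = 26
M: 1·1+3·7+1·8 = 30 | 5·6+2·0 = 30
T: 1·6+3·0+1·0 = 6 | 5·0+2·3 = 6
gcd(1,3,1,5,2) = 1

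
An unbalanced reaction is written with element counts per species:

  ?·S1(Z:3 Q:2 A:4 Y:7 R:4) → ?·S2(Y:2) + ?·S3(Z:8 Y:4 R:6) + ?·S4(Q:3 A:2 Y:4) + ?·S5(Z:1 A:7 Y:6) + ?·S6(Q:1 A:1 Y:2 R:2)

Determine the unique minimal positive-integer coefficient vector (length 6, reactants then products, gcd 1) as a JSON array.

Z: 6·3 = 18 | 1·0+2·8+2·0+2·1+6·0 = 18
Q: 6·2 = 12 | 1·0+2·0+2·3+2·0+6·1 = 12
A: 6·4 = 24 | 1·0+2·0+2·2+2·7+6·1 = 24
Y: 6·7 = 42 | 1·2+2·4+2·4+2·6+6·2 = 42
R: 6·4 = 24 | 1·0+2·6+2·0+2·0+6·2 = 24
gcd(6,1,2,2,2,6) = 1

Coefficients: [6, 1, 2, 2, 2, 6]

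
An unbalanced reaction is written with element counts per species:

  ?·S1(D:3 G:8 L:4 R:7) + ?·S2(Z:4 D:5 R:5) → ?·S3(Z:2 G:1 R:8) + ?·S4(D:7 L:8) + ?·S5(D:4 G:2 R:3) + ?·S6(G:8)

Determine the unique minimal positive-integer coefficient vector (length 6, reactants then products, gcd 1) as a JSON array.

Z: 4·0+2·4 = 8 | 4·2+2·0+2·0+3·0 = 8
D: 4·3+2·5 = 22 | 4·0+2·7+2·4+3·0 = 22
G: 4·8+2·0 = 32 | 4·1+2·0+2·2+3·8 = 32
L: 4·4+2·0 = 16 | 4·0+2·8+2·0+3·0 = 16
R: 4·7+2·5 = 38 | 4·8+2·0+2·3+3·0 = 38
gcd(4,2,4,2,2,3) = 1

Coefficients: [4, 2, 4, 2, 2, 3]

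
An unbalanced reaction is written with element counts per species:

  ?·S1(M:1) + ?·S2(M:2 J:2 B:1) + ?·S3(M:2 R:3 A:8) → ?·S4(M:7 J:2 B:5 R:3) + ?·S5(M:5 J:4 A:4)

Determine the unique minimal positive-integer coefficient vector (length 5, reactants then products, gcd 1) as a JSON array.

M: 5·1+5·2+1·2 = 17 | 1·7+2·5 = 17
J: 5·0+5·2+1·0 = 10 | 1·2+2·4 = 10
B: 5·0+5·1+1·0 = 5 | 1·5+2·0 = 5
R: 5·0+5·0+1·3 = 3 | 1·3+2·0 = 3
A: 5·0+5·0+1·8 = 8 | 1·0+2·4 = 8
gcd(5,5,1,1,2) = 1

Coefficients: [5, 5, 1, 1, 2]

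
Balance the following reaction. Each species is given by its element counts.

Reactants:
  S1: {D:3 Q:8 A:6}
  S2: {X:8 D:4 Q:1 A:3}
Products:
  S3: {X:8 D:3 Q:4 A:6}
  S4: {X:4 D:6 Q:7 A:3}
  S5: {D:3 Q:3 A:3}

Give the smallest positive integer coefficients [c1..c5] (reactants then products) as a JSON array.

Coefficients: [5, 6, 5, 2, 4]

X: 5·0+6·8 = 48 | 5·8+2·4+4·0 = 48
D: 5·3+6·4 = 39 | 5·3+2·6+4·3 = 39
Q: 5·8+6·1 = 46 | 5·4+2·7+4·3 = 46
A: 5·6+6·3 = 48 | 5·6+2·3+4·3 = 48
gcd(5,6,5,2,4) = 1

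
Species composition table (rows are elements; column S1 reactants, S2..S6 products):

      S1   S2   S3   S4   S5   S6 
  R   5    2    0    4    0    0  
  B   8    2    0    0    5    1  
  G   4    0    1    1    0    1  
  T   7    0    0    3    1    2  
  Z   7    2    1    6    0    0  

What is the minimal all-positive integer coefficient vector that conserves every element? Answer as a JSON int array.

R: 2·5 = 10 | 3·2+2·0+1·4+1·0+5·0 = 10
B: 2·8 = 16 | 3·2+2·0+1·0+1·5+5·1 = 16
G: 2·4 = 8 | 3·0+2·1+1·1+1·0+5·1 = 8
T: 2·7 = 14 | 3·0+2·0+1·3+1·1+5·2 = 14
Z: 2·7 = 14 | 3·2+2·1+1·6+1·0+5·0 = 14
gcd(2,3,2,1,1,5) = 1

Coefficients: [2, 3, 2, 1, 1, 5]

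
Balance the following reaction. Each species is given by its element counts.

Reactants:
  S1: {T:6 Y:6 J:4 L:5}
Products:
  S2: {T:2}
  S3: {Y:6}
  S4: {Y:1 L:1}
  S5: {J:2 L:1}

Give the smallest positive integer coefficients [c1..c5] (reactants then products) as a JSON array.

T: 2·6 = 12 | 6·2+1·0+6·0+4·0 = 12
Y: 2·6 = 12 | 6·0+1·6+6·1+4·0 = 12
J: 2·4 = 8 | 6·0+1·0+6·0+4·2 = 8
L: 2·5 = 10 | 6·0+1·0+6·1+4·1 = 10
gcd(2,6,1,6,4) = 1

Coefficients: [2, 6, 1, 6, 4]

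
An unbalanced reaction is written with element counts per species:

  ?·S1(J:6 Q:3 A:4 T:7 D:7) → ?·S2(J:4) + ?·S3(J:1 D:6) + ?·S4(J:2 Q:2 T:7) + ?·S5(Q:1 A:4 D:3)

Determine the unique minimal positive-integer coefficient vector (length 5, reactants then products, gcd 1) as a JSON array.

J: 6·6 = 36 | 5·4+4·1+6·2+6·0 = 36
Q: 6·3 = 18 | 5·0+4·0+6·2+6·1 = 18
A: 6·4 = 24 | 5·0+4·0+6·0+6·4 = 24
T: 6·7 = 42 | 5·0+4·0+6·7+6·0 = 42
D: 6·7 = 42 | 5·0+4·6+6·0+6·3 = 42
gcd(6,5,4,6,6) = 1

Coefficients: [6, 5, 4, 6, 6]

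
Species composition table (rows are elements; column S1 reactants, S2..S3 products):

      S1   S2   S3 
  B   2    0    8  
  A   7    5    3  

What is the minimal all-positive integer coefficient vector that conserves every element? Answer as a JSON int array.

B: 4·2 = 8 | 5·0+1·8 = 8
A: 4·7 = 28 | 5·5+1·3 = 28
gcd(4,5,1) = 1

Coefficients: [4, 5, 1]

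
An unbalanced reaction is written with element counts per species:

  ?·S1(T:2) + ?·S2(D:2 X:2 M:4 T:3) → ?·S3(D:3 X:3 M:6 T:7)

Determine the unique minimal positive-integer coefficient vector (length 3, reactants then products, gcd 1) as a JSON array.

Coefficients: [5, 6, 4]

D: 5·0+6·2 = 12 | 4·3 = 12
X: 5·0+6·2 = 12 | 4·3 = 12
M: 5·0+6·4 = 24 | 4·6 = 24
T: 5·2+6·3 = 28 | 4·7 = 28
gcd(5,6,4) = 1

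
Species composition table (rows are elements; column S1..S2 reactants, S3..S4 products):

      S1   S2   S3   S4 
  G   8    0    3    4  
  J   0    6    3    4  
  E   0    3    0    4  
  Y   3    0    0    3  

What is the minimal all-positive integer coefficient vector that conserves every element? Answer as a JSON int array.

Coefficients: [3, 4, 4, 3]

G: 3·8+4·0 = 24 | 4·3+3·4 = 24
J: 3·0+4·6 = 24 | 4·3+3·4 = 24
E: 3·0+4·3 = 12 | 4·0+3·4 = 12
Y: 3·3+4·0 = 9 | 4·0+3·3 = 9
gcd(3,4,4,3) = 1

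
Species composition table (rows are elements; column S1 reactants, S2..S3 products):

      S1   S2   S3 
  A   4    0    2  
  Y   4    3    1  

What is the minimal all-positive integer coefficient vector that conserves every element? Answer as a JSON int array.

A: 3·4 = 12 | 2·0+6·2 = 12
Y: 3·4 = 12 | 2·3+6·1 = 12
gcd(3,2,6) = 1

Coefficients: [3, 2, 6]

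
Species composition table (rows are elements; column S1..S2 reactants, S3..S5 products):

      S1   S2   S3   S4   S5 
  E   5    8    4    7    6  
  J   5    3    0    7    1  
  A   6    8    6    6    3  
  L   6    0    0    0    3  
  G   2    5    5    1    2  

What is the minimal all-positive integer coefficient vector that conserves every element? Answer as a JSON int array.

E: 1·5+6·8 = 53 | 5·4+3·7+2·6 = 53
J: 1·5+6·3 = 23 | 5·0+3·7+2·1 = 23
A: 1·6+6·8 = 54 | 5·6+3·6+2·3 = 54
L: 1·6+6·0 = 6 | 5·0+3·0+2·3 = 6
G: 1·2+6·5 = 32 | 5·5+3·1+2·2 = 32
gcd(1,6,5,3,2) = 1

Coefficients: [1, 6, 5, 3, 2]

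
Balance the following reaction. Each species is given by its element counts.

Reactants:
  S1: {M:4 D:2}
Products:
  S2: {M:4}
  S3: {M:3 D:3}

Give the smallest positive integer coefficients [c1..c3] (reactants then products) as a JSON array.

Coefficients: [6, 3, 4]

M: 6·4 = 24 | 3·4+4·3 = 24
D: 6·2 = 12 | 3·0+4·3 = 12
gcd(6,3,4) = 1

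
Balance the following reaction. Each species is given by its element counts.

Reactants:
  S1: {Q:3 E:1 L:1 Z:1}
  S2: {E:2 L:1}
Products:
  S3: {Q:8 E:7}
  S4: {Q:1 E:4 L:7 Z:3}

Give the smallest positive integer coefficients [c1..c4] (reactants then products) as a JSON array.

Coefficients: [3, 4, 1, 1]

Q: 3·3+4·0 = 9 | 1·8+1·1 = 9
E: 3·1+4·2 = 11 | 1·7+1·4 = 11
L: 3·1+4·1 = 7 | 1·0+1·7 = 7
Z: 3·1+4·0 = 3 | 1·0+1·3 = 3
gcd(3,4,1,1) = 1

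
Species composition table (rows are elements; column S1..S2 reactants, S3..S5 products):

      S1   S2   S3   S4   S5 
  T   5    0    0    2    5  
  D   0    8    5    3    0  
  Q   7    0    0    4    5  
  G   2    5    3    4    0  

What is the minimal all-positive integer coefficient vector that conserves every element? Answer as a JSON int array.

Coefficients: [5, 5, 5, 5, 3]

T: 5·5+5·0 = 25 | 5·0+5·2+3·5 = 25
D: 5·0+5·8 = 40 | 5·5+5·3+3·0 = 40
Q: 5·7+5·0 = 35 | 5·0+5·4+3·5 = 35
G: 5·2+5·5 = 35 | 5·3+5·4+3·0 = 35
gcd(5,5,5,5,3) = 1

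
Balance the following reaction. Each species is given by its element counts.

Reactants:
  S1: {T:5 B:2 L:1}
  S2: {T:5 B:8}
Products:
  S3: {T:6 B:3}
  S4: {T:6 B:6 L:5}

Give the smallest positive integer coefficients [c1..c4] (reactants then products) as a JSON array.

Coefficients: [5, 1, 4, 1]

T: 5·5+1·5 = 30 | 4·6+1·6 = 30
B: 5·2+1·8 = 18 | 4·3+1·6 = 18
L: 5·1+1·0 = 5 | 4·0+1·5 = 5
gcd(5,1,4,1) = 1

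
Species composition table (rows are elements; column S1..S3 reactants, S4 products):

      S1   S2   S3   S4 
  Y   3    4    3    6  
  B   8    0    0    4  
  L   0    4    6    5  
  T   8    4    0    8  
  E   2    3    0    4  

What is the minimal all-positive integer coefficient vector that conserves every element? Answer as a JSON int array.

Coefficients: [3, 6, 1, 6]

Y: 3·3+6·4+1·3 = 36 | 6·6 = 36
B: 3·8+6·0+1·0 = 24 | 6·4 = 24
L: 3·0+6·4+1·6 = 30 | 6·5 = 30
T: 3·8+6·4+1·0 = 48 | 6·8 = 48
E: 3·2+6·3+1·0 = 24 | 6·4 = 24
gcd(3,6,1,6) = 1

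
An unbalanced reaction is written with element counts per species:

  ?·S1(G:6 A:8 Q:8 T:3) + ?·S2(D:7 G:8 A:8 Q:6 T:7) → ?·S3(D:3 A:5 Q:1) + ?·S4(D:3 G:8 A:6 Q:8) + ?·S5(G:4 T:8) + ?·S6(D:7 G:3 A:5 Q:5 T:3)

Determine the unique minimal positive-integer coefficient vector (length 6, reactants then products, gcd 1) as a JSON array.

D: 1·0+5·7 = 35 | 4·3+3·3+4·0+2·7 = 35
G: 1·6+5·8 = 46 | 4·0+3·8+4·4+2·3 = 46
A: 1·8+5·8 = 48 | 4·5+3·6+4·0+2·5 = 48
Q: 1·8+5·6 = 38 | 4·1+3·8+4·0+2·5 = 38
T: 1·3+5·7 = 38 | 4·0+3·0+4·8+2·3 = 38
gcd(1,5,4,3,4,2) = 1

Coefficients: [1, 5, 4, 3, 4, 2]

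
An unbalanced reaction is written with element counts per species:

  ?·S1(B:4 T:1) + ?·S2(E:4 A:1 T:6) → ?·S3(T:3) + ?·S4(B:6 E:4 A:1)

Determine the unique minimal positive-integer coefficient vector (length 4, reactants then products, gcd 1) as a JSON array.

Coefficients: [3, 2, 5, 2]

B: 3·4+2·0 = 12 | 5·0+2·6 = 12
E: 3·0+2·4 = 8 | 5·0+2·4 = 8
A: 3·0+2·1 = 2 | 5·0+2·1 = 2
T: 3·1+2·6 = 15 | 5·3+2·0 = 15
gcd(3,2,5,2) = 1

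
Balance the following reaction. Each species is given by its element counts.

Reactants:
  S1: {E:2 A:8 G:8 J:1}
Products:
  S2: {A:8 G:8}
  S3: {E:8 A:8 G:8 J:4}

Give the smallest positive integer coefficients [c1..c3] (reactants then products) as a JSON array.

E: 4·2 = 8 | 3·0+1·8 = 8
A: 4·8 = 32 | 3·8+1·8 = 32
G: 4·8 = 32 | 3·8+1·8 = 32
J: 4·1 = 4 | 3·0+1·4 = 4
gcd(4,3,1) = 1

Coefficients: [4, 3, 1]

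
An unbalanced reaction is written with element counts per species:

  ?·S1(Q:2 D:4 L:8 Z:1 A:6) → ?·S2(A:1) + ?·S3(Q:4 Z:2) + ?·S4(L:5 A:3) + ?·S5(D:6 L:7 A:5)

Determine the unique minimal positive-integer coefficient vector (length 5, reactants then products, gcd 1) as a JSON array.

Coefficients: [6, 4, 3, 4, 4]

Q: 6·2 = 12 | 4·0+3·4+4·0+4·0 = 12
D: 6·4 = 24 | 4·0+3·0+4·0+4·6 = 24
L: 6·8 = 48 | 4·0+3·0+4·5+4·7 = 48
Z: 6·1 = 6 | 4·0+3·2+4·0+4·0 = 6
A: 6·6 = 36 | 4·1+3·0+4·3+4·5 = 36
gcd(6,4,3,4,4) = 1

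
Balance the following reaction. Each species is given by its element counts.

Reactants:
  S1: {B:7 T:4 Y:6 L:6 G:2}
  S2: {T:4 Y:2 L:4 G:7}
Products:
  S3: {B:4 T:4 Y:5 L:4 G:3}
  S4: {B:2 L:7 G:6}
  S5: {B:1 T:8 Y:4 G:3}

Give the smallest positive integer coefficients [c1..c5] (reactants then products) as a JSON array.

B: 3·7+3·0 = 21 | 4·4+2·2+1·1 = 21
T: 3·4+3·4 = 24 | 4·4+2·0+1·8 = 24
Y: 3·6+3·2 = 24 | 4·5+2·0+1·4 = 24
L: 3·6+3·4 = 30 | 4·4+2·7+1·0 = 30
G: 3·2+3·7 = 27 | 4·3+2·6+1·3 = 27
gcd(3,3,4,2,1) = 1

Coefficients: [3, 3, 4, 2, 1]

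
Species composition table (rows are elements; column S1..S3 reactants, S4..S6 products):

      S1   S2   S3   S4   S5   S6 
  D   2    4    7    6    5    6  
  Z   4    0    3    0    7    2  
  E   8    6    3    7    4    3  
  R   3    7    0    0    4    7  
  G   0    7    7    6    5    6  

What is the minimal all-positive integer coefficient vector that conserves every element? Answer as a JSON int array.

Coefficients: [3, 2, 6, 5, 4, 1]

D: 3·2+2·4+6·7 = 56 | 5·6+4·5+1·6 = 56
Z: 3·4+2·0+6·3 = 30 | 5·0+4·7+1·2 = 30
E: 3·8+2·6+6·3 = 54 | 5·7+4·4+1·3 = 54
R: 3·3+2·7+6·0 = 23 | 5·0+4·4+1·7 = 23
G: 3·0+2·7+6·7 = 56 | 5·6+4·5+1·6 = 56
gcd(3,2,6,5,4,1) = 1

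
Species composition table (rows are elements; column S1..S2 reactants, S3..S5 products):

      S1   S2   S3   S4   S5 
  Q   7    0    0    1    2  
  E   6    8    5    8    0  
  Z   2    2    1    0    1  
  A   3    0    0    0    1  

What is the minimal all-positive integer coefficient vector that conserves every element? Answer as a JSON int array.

Coefficients: [2, 3, 4, 2, 6]

Q: 2·7+3·0 = 14 | 4·0+2·1+6·2 = 14
E: 2·6+3·8 = 36 | 4·5+2·8+6·0 = 36
Z: 2·2+3·2 = 10 | 4·1+2·0+6·1 = 10
A: 2·3+3·0 = 6 | 4·0+2·0+6·1 = 6
gcd(2,3,4,2,6) = 1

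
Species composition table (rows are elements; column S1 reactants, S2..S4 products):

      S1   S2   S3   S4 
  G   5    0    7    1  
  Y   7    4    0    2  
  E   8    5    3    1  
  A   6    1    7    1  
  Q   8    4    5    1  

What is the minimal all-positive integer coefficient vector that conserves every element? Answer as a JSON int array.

G: 2·5 = 10 | 2·0+1·7+3·1 = 10
Y: 2·7 = 14 | 2·4+1·0+3·2 = 14
E: 2·8 = 16 | 2·5+1·3+3·1 = 16
A: 2·6 = 12 | 2·1+1·7+3·1 = 12
Q: 2·8 = 16 | 2·4+1·5+3·1 = 16
gcd(2,2,1,3) = 1

Coefficients: [2, 2, 1, 3]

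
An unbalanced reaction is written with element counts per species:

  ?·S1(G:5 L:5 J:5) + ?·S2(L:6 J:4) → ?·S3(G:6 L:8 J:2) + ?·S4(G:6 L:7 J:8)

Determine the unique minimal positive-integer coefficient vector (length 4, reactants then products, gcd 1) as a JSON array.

G: 6·5+1·0 = 30 | 1·6+4·6 = 30
L: 6·5+1·6 = 36 | 1·8+4·7 = 36
J: 6·5+1·4 = 34 | 1·2+4·8 = 34
gcd(6,1,1,4) = 1

Coefficients: [6, 1, 1, 4]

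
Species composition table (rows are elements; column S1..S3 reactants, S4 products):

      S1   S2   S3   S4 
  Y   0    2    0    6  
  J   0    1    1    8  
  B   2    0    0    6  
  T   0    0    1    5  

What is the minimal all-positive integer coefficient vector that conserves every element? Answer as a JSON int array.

Y: 3·0+3·2+5·0 = 6 | 1·6 = 6
J: 3·0+3·1+5·1 = 8 | 1·8 = 8
B: 3·2+3·0+5·0 = 6 | 1·6 = 6
T: 3·0+3·0+5·1 = 5 | 1·5 = 5
gcd(3,3,5,1) = 1

Coefficients: [3, 3, 5, 1]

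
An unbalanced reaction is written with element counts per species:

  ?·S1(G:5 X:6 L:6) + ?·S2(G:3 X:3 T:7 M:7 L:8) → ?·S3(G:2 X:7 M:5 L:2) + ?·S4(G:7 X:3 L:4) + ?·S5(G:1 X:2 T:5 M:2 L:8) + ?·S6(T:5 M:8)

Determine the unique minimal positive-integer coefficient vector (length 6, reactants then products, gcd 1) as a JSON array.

Coefficients: [5, 5, 3, 4, 6, 1]

G: 5·5+5·3 = 40 | 3·2+4·7+6·1+1·0 = 40
X: 5·6+5·3 = 45 | 3·7+4·3+6·2+1·0 = 45
T: 5·0+5·7 = 35 | 3·0+4·0+6·5+1·5 = 35
M: 5·0+5·7 = 35 | 3·5+4·0+6·2+1·8 = 35
L: 5·6+5·8 = 70 | 3·2+4·4+6·8+1·0 = 70
gcd(5,5,3,4,6,1) = 1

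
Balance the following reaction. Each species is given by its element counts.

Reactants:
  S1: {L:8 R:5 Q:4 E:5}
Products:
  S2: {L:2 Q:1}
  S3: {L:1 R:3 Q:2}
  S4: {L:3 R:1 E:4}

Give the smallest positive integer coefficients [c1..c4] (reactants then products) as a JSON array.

Coefficients: [4, 6, 5, 5]

L: 4·8 = 32 | 6·2+5·1+5·3 = 32
R: 4·5 = 20 | 6·0+5·3+5·1 = 20
Q: 4·4 = 16 | 6·1+5·2+5·0 = 16
E: 4·5 = 20 | 6·0+5·0+5·4 = 20
gcd(4,6,5,5) = 1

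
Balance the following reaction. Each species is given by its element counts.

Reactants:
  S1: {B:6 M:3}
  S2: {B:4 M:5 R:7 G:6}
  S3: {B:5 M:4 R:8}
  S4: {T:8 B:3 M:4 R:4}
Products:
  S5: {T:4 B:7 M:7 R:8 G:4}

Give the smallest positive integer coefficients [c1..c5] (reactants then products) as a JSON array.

T: 2·0+4·0+1·0+3·8 = 24 | 6·4 = 24
B: 2·6+4·4+1·5+3·3 = 42 | 6·7 = 42
M: 2·3+4·5+1·4+3·4 = 42 | 6·7 = 42
R: 2·0+4·7+1·8+3·4 = 48 | 6·8 = 48
G: 2·0+4·6+1·0+3·0 = 24 | 6·4 = 24
gcd(2,4,1,3,6) = 1

Coefficients: [2, 4, 1, 3, 6]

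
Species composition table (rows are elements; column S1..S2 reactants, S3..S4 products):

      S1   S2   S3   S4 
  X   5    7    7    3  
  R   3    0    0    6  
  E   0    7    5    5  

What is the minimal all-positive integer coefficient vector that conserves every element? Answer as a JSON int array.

Coefficients: [2, 5, 6, 1]

X: 2·5+5·7 = 45 | 6·7+1·3 = 45
R: 2·3+5·0 = 6 | 6·0+1·6 = 6
E: 2·0+5·7 = 35 | 6·5+1·5 = 35
gcd(2,5,6,1) = 1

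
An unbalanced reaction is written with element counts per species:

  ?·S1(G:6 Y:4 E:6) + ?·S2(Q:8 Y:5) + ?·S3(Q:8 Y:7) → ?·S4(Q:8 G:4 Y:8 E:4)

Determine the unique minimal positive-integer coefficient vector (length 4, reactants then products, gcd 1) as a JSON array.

Q: 4·0+5·8+1·8 = 48 | 6·8 = 48
G: 4·6+5·0+1·0 = 24 | 6·4 = 24
Y: 4·4+5·5+1·7 = 48 | 6·8 = 48
E: 4·6+5·0+1·0 = 24 | 6·4 = 24
gcd(4,5,1,6) = 1

Coefficients: [4, 5, 1, 6]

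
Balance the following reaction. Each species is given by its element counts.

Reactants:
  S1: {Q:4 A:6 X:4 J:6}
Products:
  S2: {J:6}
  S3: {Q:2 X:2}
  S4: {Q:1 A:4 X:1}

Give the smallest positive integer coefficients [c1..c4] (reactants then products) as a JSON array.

Coefficients: [4, 4, 5, 6]

Q: 4·4 = 16 | 4·0+5·2+6·1 = 16
A: 4·6 = 24 | 4·0+5·0+6·4 = 24
X: 4·4 = 16 | 4·0+5·2+6·1 = 16
J: 4·6 = 24 | 4·6+5·0+6·0 = 24
gcd(4,4,5,6) = 1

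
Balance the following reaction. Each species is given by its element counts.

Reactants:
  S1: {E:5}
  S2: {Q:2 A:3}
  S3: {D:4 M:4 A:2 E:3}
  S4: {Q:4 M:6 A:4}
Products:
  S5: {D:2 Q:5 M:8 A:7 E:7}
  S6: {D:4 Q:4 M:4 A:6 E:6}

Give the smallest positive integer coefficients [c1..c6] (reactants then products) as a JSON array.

D: 5·0+4·0+3·4+4·0 = 12 | 4·2+1·4 = 12
Q: 5·0+4·2+3·0+4·4 = 24 | 4·5+1·4 = 24
M: 5·0+4·0+3·4+4·6 = 36 | 4·8+1·4 = 36
A: 5·0+4·3+3·2+4·4 = 34 | 4·7+1·6 = 34
E: 5·5+4·0+3·3+4·0 = 34 | 4·7+1·6 = 34
gcd(5,4,3,4,4,1) = 1

Coefficients: [5, 4, 3, 4, 4, 1]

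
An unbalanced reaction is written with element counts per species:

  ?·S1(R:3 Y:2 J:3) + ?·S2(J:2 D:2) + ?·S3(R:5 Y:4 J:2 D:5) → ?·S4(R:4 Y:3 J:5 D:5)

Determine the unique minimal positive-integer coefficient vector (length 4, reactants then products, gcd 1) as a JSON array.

Coefficients: [2, 5, 2, 4]

R: 2·3+5·0+2·5 = 16 | 4·4 = 16
Y: 2·2+5·0+2·4 = 12 | 4·3 = 12
J: 2·3+5·2+2·2 = 20 | 4·5 = 20
D: 2·0+5·2+2·5 = 20 | 4·5 = 20
gcd(2,5,2,4) = 1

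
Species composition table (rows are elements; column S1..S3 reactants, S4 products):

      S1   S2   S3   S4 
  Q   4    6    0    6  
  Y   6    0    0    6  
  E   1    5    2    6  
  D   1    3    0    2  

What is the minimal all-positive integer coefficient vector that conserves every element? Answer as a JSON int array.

Q: 3·4+1·6+5·0 = 18 | 3·6 = 18
Y: 3·6+1·0+5·0 = 18 | 3·6 = 18
E: 3·1+1·5+5·2 = 18 | 3·6 = 18
D: 3·1+1·3+5·0 = 6 | 3·2 = 6
gcd(3,1,5,3) = 1

Coefficients: [3, 1, 5, 3]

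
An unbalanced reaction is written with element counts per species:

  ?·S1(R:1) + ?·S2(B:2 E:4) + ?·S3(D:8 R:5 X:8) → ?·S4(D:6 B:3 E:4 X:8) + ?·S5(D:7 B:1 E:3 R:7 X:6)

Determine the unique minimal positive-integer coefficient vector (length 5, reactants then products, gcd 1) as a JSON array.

Coefficients: [3, 5, 5, 2, 4]

D: 3·0+5·0+5·8 = 40 | 2·6+4·7 = 40
B: 3·0+5·2+5·0 = 10 | 2·3+4·1 = 10
E: 3·0+5·4+5·0 = 20 | 2·4+4·3 = 20
R: 3·1+5·0+5·5 = 28 | 2·0+4·7 = 28
X: 3·0+5·0+5·8 = 40 | 2·8+4·6 = 40
gcd(3,5,5,2,4) = 1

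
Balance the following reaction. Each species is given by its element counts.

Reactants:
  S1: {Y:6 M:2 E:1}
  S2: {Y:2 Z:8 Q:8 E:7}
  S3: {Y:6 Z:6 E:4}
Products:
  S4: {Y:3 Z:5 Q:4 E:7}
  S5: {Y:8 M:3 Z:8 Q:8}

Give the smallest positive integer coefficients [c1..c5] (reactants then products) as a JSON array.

Coefficients: [3, 5, 1, 6, 2]

Y: 3·6+5·2+1·6 = 34 | 6·3+2·8 = 34
M: 3·2+5·0+1·0 = 6 | 6·0+2·3 = 6
Z: 3·0+5·8+1·6 = 46 | 6·5+2·8 = 46
Q: 3·0+5·8+1·0 = 40 | 6·4+2·8 = 40
E: 3·1+5·7+1·4 = 42 | 6·7+2·0 = 42
gcd(3,5,1,6,2) = 1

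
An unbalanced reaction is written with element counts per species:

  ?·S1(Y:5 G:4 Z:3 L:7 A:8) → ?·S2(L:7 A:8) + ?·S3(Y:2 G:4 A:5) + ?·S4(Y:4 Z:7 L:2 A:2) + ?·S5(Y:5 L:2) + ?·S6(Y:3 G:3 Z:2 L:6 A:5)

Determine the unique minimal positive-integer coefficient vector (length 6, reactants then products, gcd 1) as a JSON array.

Y: 5·5 = 25 | 1·0+2·2+1·4+1·5+4·3 = 25
G: 5·4 = 20 | 1·0+2·4+1·0+1·0+4·3 = 20
Z: 5·3 = 15 | 1·0+2·0+1·7+1·0+4·2 = 15
L: 5·7 = 35 | 1·7+2·0+1·2+1·2+4·6 = 35
A: 5·8 = 40 | 1·8+2·5+1·2+1·0+4·5 = 40
gcd(5,1,2,1,1,4) = 1

Coefficients: [5, 1, 2, 1, 1, 4]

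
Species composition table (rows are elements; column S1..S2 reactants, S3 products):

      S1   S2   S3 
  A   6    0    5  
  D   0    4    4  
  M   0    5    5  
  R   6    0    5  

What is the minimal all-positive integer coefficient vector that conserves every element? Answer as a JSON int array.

A: 5·6+6·0 = 30 | 6·5 = 30
D: 5·0+6·4 = 24 | 6·4 = 24
M: 5·0+6·5 = 30 | 6·5 = 30
R: 5·6+6·0 = 30 | 6·5 = 30
gcd(5,6,6) = 1

Coefficients: [5, 6, 6]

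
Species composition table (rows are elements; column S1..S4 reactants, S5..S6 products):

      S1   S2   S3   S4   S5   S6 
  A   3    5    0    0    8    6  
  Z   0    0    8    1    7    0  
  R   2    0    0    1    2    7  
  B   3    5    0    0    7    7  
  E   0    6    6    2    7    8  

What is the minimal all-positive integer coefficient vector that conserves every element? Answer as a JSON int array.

Coefficients: [6, 2, 1, 6, 2, 2]

A: 6·3+2·5+1·0+6·0 = 28 | 2·8+2·6 = 28
Z: 6·0+2·0+1·8+6·1 = 14 | 2·7+2·0 = 14
R: 6·2+2·0+1·0+6·1 = 18 | 2·2+2·7 = 18
B: 6·3+2·5+1·0+6·0 = 28 | 2·7+2·7 = 28
E: 6·0+2·6+1·6+6·2 = 30 | 2·7+2·8 = 30
gcd(6,2,1,6,2,2) = 1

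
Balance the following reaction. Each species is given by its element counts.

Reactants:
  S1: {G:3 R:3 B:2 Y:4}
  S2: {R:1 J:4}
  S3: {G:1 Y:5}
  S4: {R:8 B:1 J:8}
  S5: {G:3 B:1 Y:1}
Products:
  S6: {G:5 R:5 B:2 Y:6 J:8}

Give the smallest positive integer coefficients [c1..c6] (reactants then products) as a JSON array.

Coefficients: [1, 6, 4, 2, 6, 5]

G: 1·3+6·0+4·1+2·0+6·3 = 25 | 5·5 = 25
R: 1·3+6·1+4·0+2·8+6·0 = 25 | 5·5 = 25
B: 1·2+6·0+4·0+2·1+6·1 = 10 | 5·2 = 10
Y: 1·4+6·0+4·5+2·0+6·1 = 30 | 5·6 = 30
J: 1·0+6·4+4·0+2·8+6·0 = 40 | 5·8 = 40
gcd(1,6,4,2,6,5) = 1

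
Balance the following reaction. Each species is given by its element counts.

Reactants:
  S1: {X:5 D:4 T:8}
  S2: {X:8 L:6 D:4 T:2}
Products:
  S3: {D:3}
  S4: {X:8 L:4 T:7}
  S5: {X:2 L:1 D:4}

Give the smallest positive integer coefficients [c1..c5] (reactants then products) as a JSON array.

X: 4·5+5·8 = 60 | 4·0+6·8+6·2 = 60
L: 4·0+5·6 = 30 | 4·0+6·4+6·1 = 30
D: 4·4+5·4 = 36 | 4·3+6·0+6·4 = 36
T: 4·8+5·2 = 42 | 4·0+6·7+6·0 = 42
gcd(4,5,4,6,6) = 1

Coefficients: [4, 5, 4, 6, 6]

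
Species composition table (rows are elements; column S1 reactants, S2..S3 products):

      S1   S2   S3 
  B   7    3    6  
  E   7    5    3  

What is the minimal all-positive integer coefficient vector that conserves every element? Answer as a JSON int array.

B: 3·7 = 21 | 3·3+2·6 = 21
E: 3·7 = 21 | 3·5+2·3 = 21
gcd(3,3,2) = 1

Coefficients: [3, 3, 2]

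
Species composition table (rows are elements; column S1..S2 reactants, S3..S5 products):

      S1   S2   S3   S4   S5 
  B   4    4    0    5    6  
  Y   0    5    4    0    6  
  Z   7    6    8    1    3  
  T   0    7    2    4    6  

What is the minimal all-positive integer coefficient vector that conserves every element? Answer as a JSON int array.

Coefficients: [3, 6, 6, 6, 1]

B: 3·4+6·4 = 36 | 6·0+6·5+1·6 = 36
Y: 3·0+6·5 = 30 | 6·4+6·0+1·6 = 30
Z: 3·7+6·6 = 57 | 6·8+6·1+1·3 = 57
T: 3·0+6·7 = 42 | 6·2+6·4+1·6 = 42
gcd(3,6,6,6,1) = 1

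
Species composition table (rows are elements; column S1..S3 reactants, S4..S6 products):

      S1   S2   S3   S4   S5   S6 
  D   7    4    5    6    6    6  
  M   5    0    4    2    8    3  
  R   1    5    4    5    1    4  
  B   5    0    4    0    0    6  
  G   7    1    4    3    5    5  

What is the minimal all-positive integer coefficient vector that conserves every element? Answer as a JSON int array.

D: 4·7+6·4+4·5 = 72 | 5·6+1·6+6·6 = 72
M: 4·5+6·0+4·4 = 36 | 5·2+1·8+6·3 = 36
R: 4·1+6·5+4·4 = 50 | 5·5+1·1+6·4 = 50
B: 4·5+6·0+4·4 = 36 | 5·0+1·0+6·6 = 36
G: 4·7+6·1+4·4 = 50 | 5·3+1·5+6·5 = 50
gcd(4,6,4,5,1,6) = 1

Coefficients: [4, 6, 4, 5, 1, 6]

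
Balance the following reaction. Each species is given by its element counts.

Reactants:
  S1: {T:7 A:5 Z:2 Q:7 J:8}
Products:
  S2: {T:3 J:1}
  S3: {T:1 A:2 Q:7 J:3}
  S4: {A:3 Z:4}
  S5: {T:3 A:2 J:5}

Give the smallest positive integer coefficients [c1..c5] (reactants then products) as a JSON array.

Coefficients: [4, 5, 4, 2, 3]

T: 4·7 = 28 | 5·3+4·1+2·0+3·3 = 28
A: 4·5 = 20 | 5·0+4·2+2·3+3·2 = 20
Z: 4·2 = 8 | 5·0+4·0+2·4+3·0 = 8
Q: 4·7 = 28 | 5·0+4·7+2·0+3·0 = 28
J: 4·8 = 32 | 5·1+4·3+2·0+3·5 = 32
gcd(4,5,4,2,3) = 1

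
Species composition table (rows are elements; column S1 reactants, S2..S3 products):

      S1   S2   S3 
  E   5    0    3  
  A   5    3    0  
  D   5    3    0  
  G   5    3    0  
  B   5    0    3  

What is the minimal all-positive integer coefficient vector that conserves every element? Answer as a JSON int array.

Coefficients: [3, 5, 5]

E: 3·5 = 15 | 5·0+5·3 = 15
A: 3·5 = 15 | 5·3+5·0 = 15
D: 3·5 = 15 | 5·3+5·0 = 15
G: 3·5 = 15 | 5·3+5·0 = 15
B: 3·5 = 15 | 5·0+5·3 = 15
gcd(3,5,5) = 1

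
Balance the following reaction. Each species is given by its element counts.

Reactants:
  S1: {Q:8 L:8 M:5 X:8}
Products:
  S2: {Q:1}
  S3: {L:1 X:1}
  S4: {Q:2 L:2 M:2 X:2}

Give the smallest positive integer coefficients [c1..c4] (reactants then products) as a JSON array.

Coefficients: [2, 6, 6, 5]

Q: 2·8 = 16 | 6·1+6·0+5·2 = 16
L: 2·8 = 16 | 6·0+6·1+5·2 = 16
M: 2·5 = 10 | 6·0+6·0+5·2 = 10
X: 2·8 = 16 | 6·0+6·1+5·2 = 16
gcd(2,6,6,5) = 1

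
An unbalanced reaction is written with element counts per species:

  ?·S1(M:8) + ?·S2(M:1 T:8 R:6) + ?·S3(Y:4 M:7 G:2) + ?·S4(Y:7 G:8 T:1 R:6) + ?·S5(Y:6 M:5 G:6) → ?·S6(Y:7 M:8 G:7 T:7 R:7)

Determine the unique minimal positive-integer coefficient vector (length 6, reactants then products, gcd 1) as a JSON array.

Coefficients: [2, 5, 1, 2, 4, 6]

Y: 2·0+5·0+1·4+2·7+4·6 = 42 | 6·7 = 42
M: 2·8+5·1+1·7+2·0+4·5 = 48 | 6·8 = 48
G: 2·0+5·0+1·2+2·8+4·6 = 42 | 6·7 = 42
T: 2·0+5·8+1·0+2·1+4·0 = 42 | 6·7 = 42
R: 2·0+5·6+1·0+2·6+4·0 = 42 | 6·7 = 42
gcd(2,5,1,2,4,6) = 1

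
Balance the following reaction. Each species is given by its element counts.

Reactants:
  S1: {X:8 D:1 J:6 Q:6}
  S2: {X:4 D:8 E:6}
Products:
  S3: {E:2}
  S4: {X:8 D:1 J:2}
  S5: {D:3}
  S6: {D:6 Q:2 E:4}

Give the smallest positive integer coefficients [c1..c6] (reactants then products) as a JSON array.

Coefficients: [1, 4, 6, 3, 4, 3]

X: 1·8+4·4 = 24 | 6·0+3·8+4·0+3·0 = 24
D: 1·1+4·8 = 33 | 6·0+3·1+4·3+3·6 = 33
J: 1·6+4·0 = 6 | 6·0+3·2+4·0+3·0 = 6
Q: 1·6+4·0 = 6 | 6·0+3·0+4·0+3·2 = 6
E: 1·0+4·6 = 24 | 6·2+3·0+4·0+3·4 = 24
gcd(1,4,6,3,4,3) = 1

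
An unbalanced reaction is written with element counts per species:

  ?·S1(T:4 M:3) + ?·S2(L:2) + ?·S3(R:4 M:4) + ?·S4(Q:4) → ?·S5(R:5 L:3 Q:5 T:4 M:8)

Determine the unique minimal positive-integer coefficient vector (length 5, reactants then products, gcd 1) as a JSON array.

R: 4·0+6·0+5·4+5·0 = 20 | 4·5 = 20
L: 4·0+6·2+5·0+5·0 = 12 | 4·3 = 12
Q: 4·0+6·0+5·0+5·4 = 20 | 4·5 = 20
T: 4·4+6·0+5·0+5·0 = 16 | 4·4 = 16
M: 4·3+6·0+5·4+5·0 = 32 | 4·8 = 32
gcd(4,6,5,5,4) = 1

Coefficients: [4, 6, 5, 5, 4]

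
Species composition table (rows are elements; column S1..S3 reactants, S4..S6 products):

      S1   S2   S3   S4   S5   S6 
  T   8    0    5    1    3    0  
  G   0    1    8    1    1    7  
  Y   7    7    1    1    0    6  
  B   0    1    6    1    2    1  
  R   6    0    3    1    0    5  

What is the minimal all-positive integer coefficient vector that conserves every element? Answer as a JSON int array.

T: 1·8+1·0+3·5 = 23 | 5·1+6·3+2·0 = 23
G: 1·0+1·1+3·8 = 25 | 5·1+6·1+2·7 = 25
Y: 1·7+1·7+3·1 = 17 | 5·1+6·0+2·6 = 17
B: 1·0+1·1+3·6 = 19 | 5·1+6·2+2·1 = 19
R: 1·6+1·0+3·3 = 15 | 5·1+6·0+2·5 = 15
gcd(1,1,3,5,6,2) = 1

Coefficients: [1, 1, 3, 5, 6, 2]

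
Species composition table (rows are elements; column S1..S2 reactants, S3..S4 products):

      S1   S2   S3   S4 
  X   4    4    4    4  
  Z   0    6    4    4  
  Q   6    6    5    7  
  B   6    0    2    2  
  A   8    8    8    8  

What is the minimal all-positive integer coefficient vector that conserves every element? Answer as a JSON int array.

Coefficients: [2, 4, 3, 3]

X: 2·4+4·4 = 24 | 3·4+3·4 = 24
Z: 2·0+4·6 = 24 | 3·4+3·4 = 24
Q: 2·6+4·6 = 36 | 3·5+3·7 = 36
B: 2·6+4·0 = 12 | 3·2+3·2 = 12
A: 2·8+4·8 = 48 | 3·8+3·8 = 48
gcd(2,4,3,3) = 1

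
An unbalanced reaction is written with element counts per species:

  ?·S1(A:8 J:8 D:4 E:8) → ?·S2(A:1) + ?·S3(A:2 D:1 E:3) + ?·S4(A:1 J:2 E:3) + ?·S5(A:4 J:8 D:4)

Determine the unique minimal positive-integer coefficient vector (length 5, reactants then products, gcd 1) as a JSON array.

A: 3·8 = 24 | 4·1+4·2+4·1+2·4 = 24
J: 3·8 = 24 | 4·0+4·0+4·2+2·8 = 24
D: 3·4 = 12 | 4·0+4·1+4·0+2·4 = 12
E: 3·8 = 24 | 4·0+4·3+4·3+2·0 = 24
gcd(3,4,4,4,2) = 1

Coefficients: [3, 4, 4, 4, 2]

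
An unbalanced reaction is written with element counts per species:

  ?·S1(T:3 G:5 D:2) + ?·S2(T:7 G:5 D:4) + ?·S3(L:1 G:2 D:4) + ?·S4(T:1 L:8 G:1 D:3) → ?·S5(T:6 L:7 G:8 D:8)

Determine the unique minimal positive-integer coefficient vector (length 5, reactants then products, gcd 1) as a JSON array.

T: 4·3+2·7+3·0+4·1 = 30 | 5·6 = 30
L: 4·0+2·0+3·1+4·8 = 35 | 5·7 = 35
G: 4·5+2·5+3·2+4·1 = 40 | 5·8 = 40
D: 4·2+2·4+3·4+4·3 = 40 | 5·8 = 40
gcd(4,2,3,4,5) = 1

Coefficients: [4, 2, 3, 4, 5]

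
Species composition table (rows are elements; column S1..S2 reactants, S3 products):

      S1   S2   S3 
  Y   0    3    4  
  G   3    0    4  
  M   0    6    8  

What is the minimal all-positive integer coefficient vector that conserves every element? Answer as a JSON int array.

Coefficients: [4, 4, 3]

Y: 4·0+4·3 = 12 | 3·4 = 12
G: 4·3+4·0 = 12 | 3·4 = 12
M: 4·0+4·6 = 24 | 3·8 = 24
gcd(4,4,3) = 1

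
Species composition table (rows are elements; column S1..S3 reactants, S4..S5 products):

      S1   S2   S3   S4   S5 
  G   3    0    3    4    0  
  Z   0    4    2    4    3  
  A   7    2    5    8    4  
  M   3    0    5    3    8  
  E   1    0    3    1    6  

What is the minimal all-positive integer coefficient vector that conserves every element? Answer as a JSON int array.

Coefficients: [3, 5, 5, 6, 2]

G: 3·3+5·0+5·3 = 24 | 6·4+2·0 = 24
Z: 3·0+5·4+5·2 = 30 | 6·4+2·3 = 30
A: 3·7+5·2+5·5 = 56 | 6·8+2·4 = 56
M: 3·3+5·0+5·5 = 34 | 6·3+2·8 = 34
E: 3·1+5·0+5·3 = 18 | 6·1+2·6 = 18
gcd(3,5,5,6,2) = 1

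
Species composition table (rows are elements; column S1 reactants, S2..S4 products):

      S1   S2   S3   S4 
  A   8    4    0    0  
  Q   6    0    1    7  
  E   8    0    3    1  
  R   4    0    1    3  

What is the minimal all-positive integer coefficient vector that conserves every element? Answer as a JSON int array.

Coefficients: [2, 4, 5, 1]

A: 2·8 = 16 | 4·4+5·0+1·0 = 16
Q: 2·6 = 12 | 4·0+5·1+1·7 = 12
E: 2·8 = 16 | 4·0+5·3+1·1 = 16
R: 2·4 = 8 | 4·0+5·1+1·3 = 8
gcd(2,4,5,1) = 1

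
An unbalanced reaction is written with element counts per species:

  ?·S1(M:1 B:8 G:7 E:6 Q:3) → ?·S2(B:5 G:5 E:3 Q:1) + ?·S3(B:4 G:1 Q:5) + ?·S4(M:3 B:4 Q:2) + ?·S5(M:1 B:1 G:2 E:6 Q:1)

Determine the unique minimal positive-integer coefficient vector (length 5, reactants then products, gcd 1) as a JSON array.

M: 5·1 = 5 | 6·0+1·0+1·3+2·1 = 5
B: 5·8 = 40 | 6·5+1·4+1·4+2·1 = 40
G: 5·7 = 35 | 6·5+1·1+1·0+2·2 = 35
E: 5·6 = 30 | 6·3+1·0+1·0+2·6 = 30
Q: 5·3 = 15 | 6·1+1·5+1·2+2·1 = 15
gcd(5,6,1,1,2) = 1

Coefficients: [5, 6, 1, 1, 2]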